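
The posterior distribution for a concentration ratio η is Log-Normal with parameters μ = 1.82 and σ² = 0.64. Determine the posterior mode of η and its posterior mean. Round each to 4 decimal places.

Mode = exp(μ − σ²) = exp(1.18) = 3.2544.
Mean = exp(μ + σ²/2) = exp(2.140) = 8.4994.
The mean is pulled above the mode by the posterior's right skew.

posterior mode = 3.2544, posterior mean = 8.4994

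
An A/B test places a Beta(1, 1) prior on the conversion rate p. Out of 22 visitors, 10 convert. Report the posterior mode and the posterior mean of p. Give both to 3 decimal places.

MAP = 0.455; posterior mean = 0.458

Posterior: Beta(1+10, 1+12) = Beta(11, 13).
Mode = (11−1)/(11+13−2) = 10/22 = 0.455.
With a flat prior the MAP equals the MLE, 10/22.
Mean = 11/(11+13) = 11/24 = 0.458.
The mean is pulled above the mode by the posterior's right skew.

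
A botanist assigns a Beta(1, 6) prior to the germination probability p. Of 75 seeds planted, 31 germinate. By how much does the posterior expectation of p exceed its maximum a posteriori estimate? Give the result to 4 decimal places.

Posterior: Beta(1+31, 6+44) = Beta(32, 50).
Mode = (32−1)/(32+50−2) = 31/80 = 0.3875.
Mean = 32/(32+50) = 32/82 = 0.3902.
Difference = 0.3902 − 0.3875 = 0.0027.

0.0027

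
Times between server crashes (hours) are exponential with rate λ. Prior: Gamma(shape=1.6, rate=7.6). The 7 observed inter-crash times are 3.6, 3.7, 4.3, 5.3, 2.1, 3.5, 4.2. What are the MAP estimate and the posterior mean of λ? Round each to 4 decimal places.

Σ times = 26.7. Posterior: Gamma(shape = 1.6+7 = 8.6, rate = 7.6+26.7 = 34.3).
Mode = (α−1)/β = 7.6/34.3 = 0.2216.
Mean = α/β = 8.6/34.3 = 0.2507.

λ_MAP = 0.2216, E[λ|data] = 0.2507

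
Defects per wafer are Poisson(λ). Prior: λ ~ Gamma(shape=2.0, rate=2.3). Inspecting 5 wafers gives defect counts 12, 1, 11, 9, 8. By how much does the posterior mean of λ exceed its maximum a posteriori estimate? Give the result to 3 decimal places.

Σ counts = 41. Posterior: Gamma(shape = 2.0+41 = 43.0, rate = 2.3+5 = 7.3).
Mode = (α−1)/β = 42.0/7.3 = 5.753.
Mean = α/β = 43.0/7.3 = 5.890.
Difference = 5.890 − 5.753 = 0.137.

0.137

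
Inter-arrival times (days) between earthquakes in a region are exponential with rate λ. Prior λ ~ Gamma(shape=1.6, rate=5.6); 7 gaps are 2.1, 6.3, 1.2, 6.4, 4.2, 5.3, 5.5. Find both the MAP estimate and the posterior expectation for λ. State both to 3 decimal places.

MAP = 0.208; posterior mean = 0.235

Σ times = 31.0. Posterior: Gamma(shape = 1.6+7 = 8.6, rate = 5.6+31.0 = 36.6).
Mode = (α−1)/β = 7.6/36.6 = 0.208.
Mean = α/β = 8.6/36.6 = 0.235.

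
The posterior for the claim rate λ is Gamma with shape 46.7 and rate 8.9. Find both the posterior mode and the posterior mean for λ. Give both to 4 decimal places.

Mode = (α−1)/β = 45.7/8.9 = 5.1348.
Mean = α/β = 46.7/8.9 = 5.2472.

MAP = 5.1348, posterior mean = 5.2472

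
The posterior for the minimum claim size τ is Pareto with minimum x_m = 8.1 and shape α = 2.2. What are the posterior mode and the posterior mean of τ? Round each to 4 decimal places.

MAP = 8.1000, posterior mean = 14.8500

The Pareto density is strictly decreasing on [x_m, ∞), so the mode is x_m = 8.1000.
Mean = α·x_m/(α−1) = 2.2·8.1/1.2 = 14.8500.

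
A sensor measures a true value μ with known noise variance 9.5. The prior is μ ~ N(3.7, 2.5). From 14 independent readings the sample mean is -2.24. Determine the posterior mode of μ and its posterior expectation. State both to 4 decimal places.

MAP: -0.9719. Posterior mean: -0.9719.

Posterior for μ is Normal. Precision-weighted mean: (1/2.5·3.7 + 14/9.5·-2.24) / (1/2.5 + 14/9.5) = -0.9719.
A Normal posterior is symmetric, so mode = mean.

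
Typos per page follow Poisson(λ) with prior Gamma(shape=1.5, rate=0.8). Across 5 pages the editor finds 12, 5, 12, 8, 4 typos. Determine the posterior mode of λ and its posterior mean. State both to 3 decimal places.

Σ counts = 41. Posterior: Gamma(shape = 1.5+41 = 42.5, rate = 0.8+5 = 5.8).
Mode = (α−1)/β = 41.5/5.8 = 7.155.
Mean = α/β = 42.5/5.8 = 7.328.

posterior mode = 7.155, posterior mean = 7.328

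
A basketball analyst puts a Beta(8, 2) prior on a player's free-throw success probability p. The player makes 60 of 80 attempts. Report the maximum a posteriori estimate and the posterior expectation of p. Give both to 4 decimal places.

Posterior: Beta(8+60, 2+20) = Beta(68, 22).
Mode = (68−1)/(68+22−2) = 67/88 = 0.7614.
Mean = 68/(68+22) = 68/90 = 0.7556.

MAP = 0.7614, posterior mean = 0.7556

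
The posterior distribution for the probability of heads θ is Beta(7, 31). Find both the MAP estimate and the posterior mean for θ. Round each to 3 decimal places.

MAP estimate = 0.167, posterior mean = 0.184

Mode = (7−1)/(7+31−2) = 6/36 = 0.167.
Mean = 7/(7+31) = 7/38 = 0.184.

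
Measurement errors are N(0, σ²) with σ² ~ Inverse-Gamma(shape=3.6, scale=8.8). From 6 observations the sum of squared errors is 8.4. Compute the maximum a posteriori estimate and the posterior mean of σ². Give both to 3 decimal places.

MAP = 1.711; posterior mean = 2.321

Posterior: Inverse-Gamma(shape = 3.6+6/2 = 6.6, scale = 8.8+8.4/2 = 13.0).
Mode = β/(α+1) = 13.0/7.6 = 1.711.
Mean = β/(α−1) = 13.0/5.6 = 2.321.
Mean > mode: the posterior has a right tail.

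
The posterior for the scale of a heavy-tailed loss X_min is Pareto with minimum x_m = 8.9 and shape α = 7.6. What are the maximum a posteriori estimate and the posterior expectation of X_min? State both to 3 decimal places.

MAP: 8.900. Posterior mean: 10.248.

The Pareto density is strictly decreasing on [x_m, ∞), so the mode is x_m = 8.900.
Mean = α·x_m/(α−1) = 7.6·8.9/6.6 = 10.248.
Right-skewed posterior ⇒ mode < mean.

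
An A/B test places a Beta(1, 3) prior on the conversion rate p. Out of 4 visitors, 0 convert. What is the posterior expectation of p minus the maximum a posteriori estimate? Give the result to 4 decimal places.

Posterior: Beta(1+0, 3+4) = Beta(1, 7).
Since α = 1 ≤ 1 and β > 1, the Beta density is monotone decreasing on [0,1]; the mode is at 0.
Mean = 1/(1+7) = 0.1250.
Difference = 0.1250 − 0.0000 = 0.1250.
Right-skewed posterior ⇒ mode < mean.

0.1250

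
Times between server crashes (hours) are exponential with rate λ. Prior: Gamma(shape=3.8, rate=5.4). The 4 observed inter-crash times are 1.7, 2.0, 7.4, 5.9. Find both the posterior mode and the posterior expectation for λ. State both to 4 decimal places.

posterior mode = 0.3036, posterior expectation = 0.3482

Σ times = 17.0. Posterior: Gamma(shape = 3.8+4 = 7.8, rate = 5.4+17.0 = 22.4).
Mode = (α−1)/β = 6.8/22.4 = 0.3036.
Mean = α/β = 7.8/22.4 = 0.3482.
The posterior is right-skewed, so the mean exceeds the mode.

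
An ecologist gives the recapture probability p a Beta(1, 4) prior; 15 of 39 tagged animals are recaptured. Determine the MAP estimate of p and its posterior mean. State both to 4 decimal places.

Posterior: Beta(1+15, 4+24) = Beta(16, 28).
Mode = (16−1)/(16+28−2) = 15/42 = 0.3571.
Mean = 16/(16+28) = 16/44 = 0.3636.

MAP: 0.3571. Posterior mean: 0.3636.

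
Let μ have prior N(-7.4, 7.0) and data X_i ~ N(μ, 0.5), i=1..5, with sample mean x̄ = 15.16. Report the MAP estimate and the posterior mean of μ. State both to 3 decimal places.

Posterior for μ is Normal. Precision-weighted mean: (1/7.0·-7.4 + 5/0.5·15.16) / (1/7.0 + 5/0.5) = 14.842.
A Normal posterior is symmetric, so mode = mean.

MAP = 14.842; posterior mean = 14.842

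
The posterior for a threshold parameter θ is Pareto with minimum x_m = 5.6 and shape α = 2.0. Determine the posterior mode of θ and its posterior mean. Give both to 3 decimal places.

The Pareto density is strictly decreasing on [x_m, ∞), so the mode is x_m = 5.600.
Mean = α·x_m/(α−1) = 2.0·5.6/1.0 = 11.200.
The mean is pulled above the mode by the posterior's right skew.

MAP = 5.600; posterior mean = 11.200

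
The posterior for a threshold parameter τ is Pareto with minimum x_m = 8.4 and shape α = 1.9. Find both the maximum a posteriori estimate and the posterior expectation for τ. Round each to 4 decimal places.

MAP: 8.4000. Posterior mean: 17.7333.

The Pareto density is strictly decreasing on [x_m, ∞), so the mode is x_m = 8.4000.
Mean = α·x_m/(α−1) = 1.9·8.4/0.9 = 17.7333.
Right-skewed posterior ⇒ mode < mean.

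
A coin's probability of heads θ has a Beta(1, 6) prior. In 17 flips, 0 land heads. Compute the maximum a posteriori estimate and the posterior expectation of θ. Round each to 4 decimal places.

θ_MAP = 0.0000, E[θ|data] = 0.0417

Posterior: Beta(1+0, 6+17) = Beta(1, 23).
Since α = 1 ≤ 1 and β > 1, the Beta density is monotone decreasing on [0,1]; the mode is at 0.
Mean = 1/(1+23) = 0.0417.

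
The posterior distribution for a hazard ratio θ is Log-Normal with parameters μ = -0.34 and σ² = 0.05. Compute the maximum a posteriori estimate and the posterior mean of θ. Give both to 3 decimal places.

maximum a posteriori estimate = 0.677, posterior mean = 0.730

Mode = exp(μ − σ²) = exp(-0.39) = 0.677.
Mean = exp(μ + σ²/2) = exp(-0.315) = 0.730.
Mean > mode: the posterior has a right tail.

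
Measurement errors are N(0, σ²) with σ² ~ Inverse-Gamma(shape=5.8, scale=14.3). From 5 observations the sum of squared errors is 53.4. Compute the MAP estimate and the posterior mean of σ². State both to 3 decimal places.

Posterior: Inverse-Gamma(shape = 5.8+5/2 = 8.3, scale = 14.3+53.4/2 = 41.0).
Mode = β/(α+1) = 41.0/9.3 = 4.409.
Mean = β/(α−1) = 41.0/7.3 = 5.616.

σ²_MAP = 4.409, E[σ²|data] = 5.616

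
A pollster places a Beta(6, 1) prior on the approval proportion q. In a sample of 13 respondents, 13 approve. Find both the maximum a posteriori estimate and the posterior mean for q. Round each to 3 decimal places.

MAP = 1.000; posterior mean = 0.950

Posterior: Beta(6+13, 1+0) = Beta(19, 1).
Since β = 1 ≤ 1 and α > 1, the Beta density is monotone increasing on [0,1]; the mode is at 1.
Mean = 19/(19+1) = 0.950.
Mode > mean: the posterior has a left tail.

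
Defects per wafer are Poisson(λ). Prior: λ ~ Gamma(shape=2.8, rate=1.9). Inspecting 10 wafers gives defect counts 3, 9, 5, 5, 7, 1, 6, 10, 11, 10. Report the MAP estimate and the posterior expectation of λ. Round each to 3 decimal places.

Σ counts = 67. Posterior: Gamma(shape = 2.8+67 = 69.8, rate = 1.9+10 = 11.9).
Mode = (α−1)/β = 68.8/11.9 = 5.782.
Mean = α/β = 69.8/11.9 = 5.866.

MAP = 5.782; posterior mean = 5.866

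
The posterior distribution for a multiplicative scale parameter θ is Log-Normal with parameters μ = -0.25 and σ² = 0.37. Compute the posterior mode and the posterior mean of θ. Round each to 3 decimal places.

MAP: 0.538. Posterior mean: 0.937.

Mode = exp(μ − σ²) = exp(-0.62) = 0.538.
Mean = exp(μ + σ²/2) = exp(-0.065) = 0.937.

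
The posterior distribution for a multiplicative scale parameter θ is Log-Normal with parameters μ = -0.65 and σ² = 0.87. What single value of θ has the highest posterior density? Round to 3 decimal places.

0.219

Mode = exp(μ − σ²) = exp(-1.52) = 0.219.
Mean = exp(μ + σ²/2) = exp(-0.215) = 0.807.
This is the posterior mode — the MAP estimate.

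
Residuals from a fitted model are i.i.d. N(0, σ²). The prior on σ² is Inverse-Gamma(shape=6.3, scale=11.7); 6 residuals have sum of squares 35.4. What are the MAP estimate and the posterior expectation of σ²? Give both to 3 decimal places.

MAP = 2.854; posterior mean = 3.542

Posterior: Inverse-Gamma(shape = 6.3+6/2 = 9.3, scale = 11.7+35.4/2 = 29.4).
Mode = β/(α+1) = 29.4/10.3 = 2.854.
Mean = β/(α−1) = 29.4/8.3 = 3.542.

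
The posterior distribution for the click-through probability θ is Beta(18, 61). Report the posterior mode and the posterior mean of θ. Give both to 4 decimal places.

MAP = 0.2208, posterior mean = 0.2278

Mode = (18−1)/(18+61−2) = 17/77 = 0.2208.
Mean = 18/(18+61) = 18/79 = 0.2278.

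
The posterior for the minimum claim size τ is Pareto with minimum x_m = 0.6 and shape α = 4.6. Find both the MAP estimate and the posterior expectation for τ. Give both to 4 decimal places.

The Pareto density is strictly decreasing on [x_m, ∞), so the mode is x_m = 0.6000.
Mean = α·x_m/(α−1) = 4.6·0.6/3.6 = 0.7667.

MAP = 0.6000, posterior mean = 0.7667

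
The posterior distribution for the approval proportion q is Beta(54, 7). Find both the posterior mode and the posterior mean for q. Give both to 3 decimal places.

Mode = (54−1)/(54+7−2) = 53/59 = 0.898.
Mean = 54/(54+7) = 54/61 = 0.885.

posterior mode = 0.898, posterior mean = 0.885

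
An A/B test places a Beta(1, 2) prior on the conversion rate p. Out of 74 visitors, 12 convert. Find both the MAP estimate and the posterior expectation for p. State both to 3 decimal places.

Posterior: Beta(1+12, 2+62) = Beta(13, 64).
Mode = (13−1)/(13+64−2) = 12/75 = 0.160.
Mean = 13/(13+64) = 13/77 = 0.169.
The mean is pulled above the mode by the posterior's right skew.

MAP = 0.160; posterior mean = 0.169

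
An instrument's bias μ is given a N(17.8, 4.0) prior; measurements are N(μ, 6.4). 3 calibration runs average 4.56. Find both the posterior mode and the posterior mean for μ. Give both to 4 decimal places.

Posterior for μ is Normal. Precision-weighted mean: (1/4.0·17.8 + 3/6.4·4.56) / (1/4.0 + 3/6.4) = 9.1652.
A Normal posterior is symmetric, so mode = mean.

MAP: 9.1652. Posterior mean: 9.1652.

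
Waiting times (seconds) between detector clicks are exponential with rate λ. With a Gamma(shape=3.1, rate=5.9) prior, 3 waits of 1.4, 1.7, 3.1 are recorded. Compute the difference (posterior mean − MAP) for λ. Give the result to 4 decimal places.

Σ times = 6.2. Posterior: Gamma(shape = 3.1+3 = 6.1, rate = 5.9+6.2 = 12.1).
Mode = (α−1)/β = 5.1/12.1 = 0.4215.
Mean = α/β = 6.1/12.1 = 0.5041.
Difference = 0.5041 − 0.4215 = 0.0826.
The posterior is right-skewed, so the mean exceeds the mode.

0.0826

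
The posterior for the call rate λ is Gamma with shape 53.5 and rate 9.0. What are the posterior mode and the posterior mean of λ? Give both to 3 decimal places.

λ_MAP = 5.833, E[λ|data] = 5.944

Mode = (α−1)/β = 52.5/9.0 = 5.833.
Mean = α/β = 53.5/9.0 = 5.944.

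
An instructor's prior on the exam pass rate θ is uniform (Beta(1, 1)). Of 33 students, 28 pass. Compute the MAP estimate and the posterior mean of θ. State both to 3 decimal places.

Posterior: Beta(1+28, 1+5) = Beta(29, 6).
Mode = (29−1)/(29+6−2) = 28/33 = 0.848.
Mean = 29/(29+6) = 29/35 = 0.829.
Left-skewed posterior ⇒ mean < mode.

MAP: 0.848. Posterior mean: 0.829.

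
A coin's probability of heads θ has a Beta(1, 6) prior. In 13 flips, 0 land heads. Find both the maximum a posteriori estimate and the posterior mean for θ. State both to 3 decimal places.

MAP: 0.000. Posterior mean: 0.050.

Posterior: Beta(1+0, 6+13) = Beta(1, 19).
Since α = 1 ≤ 1 and β > 1, the Beta density is monotone decreasing on [0,1]; the mode is at 0.
Mean = 1/(1+19) = 0.050.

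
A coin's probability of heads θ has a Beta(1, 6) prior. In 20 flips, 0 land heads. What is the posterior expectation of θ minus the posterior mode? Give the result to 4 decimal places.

0.0370

Posterior: Beta(1+0, 6+20) = Beta(1, 26).
Since α = 1 ≤ 1 and β > 1, the Beta density is monotone decreasing on [0,1]; the mode is at 0.
Mean = 1/(1+26) = 0.0370.
Difference = 0.0370 − 0.0000 = 0.0370.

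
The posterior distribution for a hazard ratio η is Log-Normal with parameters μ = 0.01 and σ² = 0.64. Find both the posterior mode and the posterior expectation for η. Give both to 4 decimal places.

MAP = 0.5326, posterior mean = 1.3910

Mode = exp(μ − σ²) = exp(-0.63) = 0.5326.
Mean = exp(μ + σ²/2) = exp(0.330) = 1.3910.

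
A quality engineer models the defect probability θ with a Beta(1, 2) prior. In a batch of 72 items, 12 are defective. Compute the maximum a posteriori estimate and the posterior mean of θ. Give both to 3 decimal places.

MAP: 0.164. Posterior mean: 0.173.

Posterior: Beta(1+12, 2+60) = Beta(13, 62).
Mode = (13−1)/(13+62−2) = 12/73 = 0.164.
Mean = 13/(13+62) = 13/75 = 0.173.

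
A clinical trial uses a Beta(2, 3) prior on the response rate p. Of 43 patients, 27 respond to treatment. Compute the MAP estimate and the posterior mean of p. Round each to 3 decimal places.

MAP: 0.609. Posterior mean: 0.604.

Posterior: Beta(2+27, 3+16) = Beta(29, 19).
Mode = (29−1)/(29+19−2) = 28/46 = 0.609.
Mean = 29/(29+19) = 29/48 = 0.604.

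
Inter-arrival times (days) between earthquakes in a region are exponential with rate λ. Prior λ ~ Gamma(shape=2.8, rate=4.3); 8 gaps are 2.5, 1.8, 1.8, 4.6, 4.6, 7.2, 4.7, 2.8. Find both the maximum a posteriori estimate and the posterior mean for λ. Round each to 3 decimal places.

MAP = 0.286; posterior mean = 0.315

Σ times = 30.0. Posterior: Gamma(shape = 2.8+8 = 10.8, rate = 4.3+30.0 = 34.3).
Mode = (α−1)/β = 9.8/34.3 = 0.286.
Mean = α/β = 10.8/34.3 = 0.315.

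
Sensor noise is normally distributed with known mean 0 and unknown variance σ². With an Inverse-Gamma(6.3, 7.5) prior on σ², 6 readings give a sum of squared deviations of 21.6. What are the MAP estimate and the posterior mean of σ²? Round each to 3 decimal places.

Posterior: Inverse-Gamma(shape = 6.3+6/2 = 9.3, scale = 7.5+21.6/2 = 18.3).
Mode = β/(α+1) = 18.3/10.3 = 1.777.
Mean = β/(α−1) = 18.3/8.3 = 2.205.
Right-skewed posterior ⇒ mode < mean.

MAP estimate = 1.777, posterior mean = 2.205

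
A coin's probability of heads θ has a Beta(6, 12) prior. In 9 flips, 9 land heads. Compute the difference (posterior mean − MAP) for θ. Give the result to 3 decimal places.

Posterior: Beta(6+9, 12+0) = Beta(15, 12).
Mode = (15−1)/(15+12−2) = 14/25 = 0.560.
Mean = 15/(15+12) = 15/27 = 0.556.
Difference = 0.556 − 0.560 = -0.004.
Left-skewed posterior ⇒ mean < mode.

-0.004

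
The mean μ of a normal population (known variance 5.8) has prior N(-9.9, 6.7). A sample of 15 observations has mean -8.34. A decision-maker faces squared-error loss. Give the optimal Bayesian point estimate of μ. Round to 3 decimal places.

-8.425

Posterior for μ is Normal. Precision-weighted mean: (1/6.7·-9.9 + 15/5.8·-8.34) / (1/6.7 + 15/5.8) = -8.425.
A Normal posterior is symmetric, so mode = mean.
Squared-error loss ⇒ the optimal estimator is the posterior mean.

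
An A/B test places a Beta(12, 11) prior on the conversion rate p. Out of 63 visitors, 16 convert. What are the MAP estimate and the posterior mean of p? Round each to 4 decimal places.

Posterior: Beta(12+16, 11+47) = Beta(28, 58).
Mode = (28−1)/(28+58−2) = 27/84 = 0.3214.
Mean = 28/(28+58) = 28/86 = 0.3256.
Right-skewed posterior ⇒ mode < mean.

MAP = 0.3214, posterior mean = 0.3256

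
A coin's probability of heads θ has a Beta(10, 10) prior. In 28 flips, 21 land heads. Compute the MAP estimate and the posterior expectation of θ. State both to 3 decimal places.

MAP: 0.652. Posterior mean: 0.646.

Posterior: Beta(10+21, 10+7) = Beta(31, 17).
Mode = (31−1)/(31+17−2) = 30/46 = 0.652.
Mean = 31/(31+17) = 31/48 = 0.646.
Mode > mean: the posterior has a left tail.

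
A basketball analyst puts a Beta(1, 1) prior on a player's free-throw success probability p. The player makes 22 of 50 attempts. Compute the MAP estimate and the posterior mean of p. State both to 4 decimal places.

MAP = 0.4400; posterior mean = 0.4423

Posterior: Beta(1+22, 1+28) = Beta(23, 29).
Mode = (23−1)/(23+29−2) = 22/50 = 0.4400.
With a flat prior the MAP equals the MLE, 22/50.
Mean = 23/(23+29) = 23/52 = 0.4423.
Mean > mode: the posterior has a right tail.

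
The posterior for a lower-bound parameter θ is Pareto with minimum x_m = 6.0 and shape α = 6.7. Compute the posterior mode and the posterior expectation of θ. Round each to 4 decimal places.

MAP = 6.0000, posterior mean = 7.0526

The Pareto density is strictly decreasing on [x_m, ∞), so the mode is x_m = 6.0000.
Mean = α·x_m/(α−1) = 6.7·6.0/5.7 = 7.0526.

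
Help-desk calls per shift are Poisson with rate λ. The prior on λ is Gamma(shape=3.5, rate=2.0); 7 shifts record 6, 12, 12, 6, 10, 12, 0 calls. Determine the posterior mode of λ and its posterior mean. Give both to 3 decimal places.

MAP = 6.722, posterior mean = 6.833

Σ counts = 58. Posterior: Gamma(shape = 3.5+58 = 61.5, rate = 2.0+7 = 9.0).
Mode = (α−1)/β = 60.5/9.0 = 6.722.
Mean = α/β = 61.5/9.0 = 6.833.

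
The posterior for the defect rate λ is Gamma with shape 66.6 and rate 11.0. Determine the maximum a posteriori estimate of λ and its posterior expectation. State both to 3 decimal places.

λ_MAP = 5.964, E[λ|data] = 6.055

Mode = (α−1)/β = 65.6/11.0 = 5.964.
Mean = α/β = 66.6/11.0 = 6.055.
Right-skewed posterior ⇒ mode < mean.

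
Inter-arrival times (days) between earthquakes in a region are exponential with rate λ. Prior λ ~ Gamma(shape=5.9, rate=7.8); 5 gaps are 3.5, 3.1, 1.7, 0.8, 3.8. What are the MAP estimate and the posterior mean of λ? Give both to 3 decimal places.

Σ times = 12.9. Posterior: Gamma(shape = 5.9+5 = 10.9, rate = 7.8+12.9 = 20.7).
Mode = (α−1)/β = 9.9/20.7 = 0.478.
Mean = α/β = 10.9/20.7 = 0.527.
Mean > mode: the posterior has a right tail.

MAP = 0.478, posterior mean = 0.527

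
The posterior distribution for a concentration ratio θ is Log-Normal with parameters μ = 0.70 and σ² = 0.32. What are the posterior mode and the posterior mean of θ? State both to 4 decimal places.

MAP = 1.4623, posterior mean = 2.3632

Mode = exp(μ − σ²) = exp(0.38) = 1.4623.
Mean = exp(μ + σ²/2) = exp(0.860) = 2.3632.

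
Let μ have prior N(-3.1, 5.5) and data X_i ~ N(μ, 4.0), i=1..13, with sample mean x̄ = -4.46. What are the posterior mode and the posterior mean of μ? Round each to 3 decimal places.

MAP = -4.388; posterior mean = -4.388

Posterior for μ is Normal. Precision-weighted mean: (1/5.5·-3.1 + 13/4.0·-4.46) / (1/5.5 + 13/4.0) = -4.388.
A Normal posterior is symmetric, so mode = mean.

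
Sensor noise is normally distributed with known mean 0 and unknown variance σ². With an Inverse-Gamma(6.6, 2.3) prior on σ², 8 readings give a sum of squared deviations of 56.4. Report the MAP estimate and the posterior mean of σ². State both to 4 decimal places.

MAP = 2.6293; posterior mean = 3.1771

Posterior: Inverse-Gamma(shape = 6.6+8/2 = 10.6, scale = 2.3+56.4/2 = 30.5).
Mode = β/(α+1) = 30.5/11.6 = 2.6293.
Mean = β/(α−1) = 30.5/9.6 = 3.1771.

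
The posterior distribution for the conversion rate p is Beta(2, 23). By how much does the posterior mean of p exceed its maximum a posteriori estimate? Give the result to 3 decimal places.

Mode = (2−1)/(2+23−2) = 1/23 = 0.043.
Mean = 2/(2+23) = 2/25 = 0.080.
Difference = 0.080 − 0.043 = 0.037.

0.037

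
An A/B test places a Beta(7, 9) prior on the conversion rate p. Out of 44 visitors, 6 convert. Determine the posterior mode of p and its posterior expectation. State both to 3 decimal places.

MAP = 0.207, posterior mean = 0.217

Posterior: Beta(7+6, 9+38) = Beta(13, 47).
Mode = (13−1)/(13+47−2) = 12/58 = 0.207.
Mean = 13/(13+47) = 13/60 = 0.217.
The posterior is right-skewed, so the mean exceeds the mode.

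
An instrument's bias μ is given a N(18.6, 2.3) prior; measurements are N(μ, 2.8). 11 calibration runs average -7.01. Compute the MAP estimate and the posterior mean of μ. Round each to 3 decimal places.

MAP = -4.458; posterior mean = -4.458

Posterior for μ is Normal. Precision-weighted mean: (1/2.3·18.6 + 11/2.8·-7.01) / (1/2.3 + 11/2.8) = -4.458.
A Normal posterior is symmetric, so mode = mean.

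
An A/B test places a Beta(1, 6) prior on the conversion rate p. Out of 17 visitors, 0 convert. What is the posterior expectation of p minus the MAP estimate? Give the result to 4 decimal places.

Posterior: Beta(1+0, 6+17) = Beta(1, 23).
Since α = 1 ≤ 1 and β > 1, the Beta density is monotone decreasing on [0,1]; the mode is at 0.
Mean = 1/(1+23) = 0.0417.
Difference = 0.0417 − 0.0000 = 0.0417.

0.0417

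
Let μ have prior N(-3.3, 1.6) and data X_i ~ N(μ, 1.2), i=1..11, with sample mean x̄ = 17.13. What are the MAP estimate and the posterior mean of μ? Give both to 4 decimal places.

MAP = 15.8260; posterior mean = 15.8260

Posterior for μ is Normal. Precision-weighted mean: (1/1.6·-3.3 + 11/1.2·17.13) / (1/1.6 + 11/1.2) = 15.8260.
A Normal posterior is symmetric, so mode = mean.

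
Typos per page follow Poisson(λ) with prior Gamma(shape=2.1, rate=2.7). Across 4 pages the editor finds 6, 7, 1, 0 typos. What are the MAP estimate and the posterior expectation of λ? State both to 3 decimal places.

Σ counts = 14. Posterior: Gamma(shape = 2.1+14 = 16.1, rate = 2.7+4 = 6.7).
Mode = (α−1)/β = 15.1/6.7 = 2.254.
Mean = α/β = 16.1/6.7 = 2.403.

MAP = 2.254, posterior mean = 2.403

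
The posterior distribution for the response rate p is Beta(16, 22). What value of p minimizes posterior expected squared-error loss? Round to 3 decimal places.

0.421

Mode = (16−1)/(16+22−2) = 15/36 = 0.417.
Mean = 16/(16+22) = 16/38 = 0.421.
Squared-error loss ⇒ the optimal estimator is the posterior mean.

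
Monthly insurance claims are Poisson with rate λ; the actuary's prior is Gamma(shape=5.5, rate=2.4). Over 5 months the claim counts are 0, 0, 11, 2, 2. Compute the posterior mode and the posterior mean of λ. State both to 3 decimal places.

Σ counts = 15. Posterior: Gamma(shape = 5.5+15 = 20.5, rate = 2.4+5 = 7.4).
Mode = (α−1)/β = 19.5/7.4 = 2.635.
Mean = α/β = 20.5/7.4 = 2.770.

MAP: 2.635. Posterior mean: 2.770.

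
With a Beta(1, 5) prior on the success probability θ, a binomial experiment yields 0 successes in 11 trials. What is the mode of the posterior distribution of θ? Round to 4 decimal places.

0.0000

Posterior: Beta(1+0, 5+11) = Beta(1, 16).
Since α = 1 ≤ 1 and β > 1, the Beta density is monotone decreasing on [0,1]; the mode is at 0.
Mean = 1/(1+16) = 0.0588.
This is the posterior mode — the MAP estimate.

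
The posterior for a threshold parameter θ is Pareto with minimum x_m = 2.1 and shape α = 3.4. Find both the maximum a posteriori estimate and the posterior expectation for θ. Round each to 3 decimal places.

The Pareto density is strictly decreasing on [x_m, ∞), so the mode is x_m = 2.100.
Mean = α·x_m/(α−1) = 3.4·2.1/2.4 = 2.975.

MAP = 2.100; posterior mean = 2.975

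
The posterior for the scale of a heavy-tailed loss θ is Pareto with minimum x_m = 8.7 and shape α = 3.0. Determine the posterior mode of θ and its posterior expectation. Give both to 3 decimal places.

The Pareto density is strictly decreasing on [x_m, ∞), so the mode is x_m = 8.700.
Mean = α·x_m/(α−1) = 3.0·8.7/2.0 = 13.050.

MAP: 8.700. Posterior mean: 13.050.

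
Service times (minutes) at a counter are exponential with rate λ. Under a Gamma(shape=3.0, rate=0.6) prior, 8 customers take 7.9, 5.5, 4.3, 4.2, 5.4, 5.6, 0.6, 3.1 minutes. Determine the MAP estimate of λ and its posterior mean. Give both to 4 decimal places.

MAP = 0.2688, posterior mean = 0.2957

Σ times = 36.6. Posterior: Gamma(shape = 3.0+8 = 11.0, rate = 0.6+36.6 = 37.2).
Mode = (α−1)/β = 10.0/37.2 = 0.2688.
Mean = α/β = 11.0/37.2 = 0.2957.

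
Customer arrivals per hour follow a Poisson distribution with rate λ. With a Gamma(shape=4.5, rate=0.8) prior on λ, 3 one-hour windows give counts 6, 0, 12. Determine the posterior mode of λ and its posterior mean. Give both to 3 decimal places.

Σ counts = 18. Posterior: Gamma(shape = 4.5+18 = 22.5, rate = 0.8+3 = 3.8).
Mode = (α−1)/β = 21.5/3.8 = 5.658.
Mean = α/β = 22.5/3.8 = 5.921.
The mean is pulled above the mode by the posterior's right skew.

posterior mode = 5.658, posterior mean = 5.921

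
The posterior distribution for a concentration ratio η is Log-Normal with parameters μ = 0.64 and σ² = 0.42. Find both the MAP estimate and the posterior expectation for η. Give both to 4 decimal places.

MAP: 1.2461. Posterior mean: 2.3396.

Mode = exp(μ − σ²) = exp(0.22) = 1.2461.
Mean = exp(μ + σ²/2) = exp(0.850) = 2.3396.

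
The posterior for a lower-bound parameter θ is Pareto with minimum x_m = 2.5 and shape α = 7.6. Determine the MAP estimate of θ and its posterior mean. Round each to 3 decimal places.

The Pareto density is strictly decreasing on [x_m, ∞), so the mode is x_m = 2.500.
Mean = α·x_m/(α−1) = 7.6·2.5/6.6 = 2.879.

MAP estimate = 2.500, posterior mean = 2.879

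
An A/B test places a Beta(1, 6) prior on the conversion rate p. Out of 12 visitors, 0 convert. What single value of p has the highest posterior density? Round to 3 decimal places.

Posterior: Beta(1+0, 6+12) = Beta(1, 18).
Since α = 1 ≤ 1 and β > 1, the Beta density is monotone decreasing on [0,1]; the mode is at 0.
Mean = 1/(1+18) = 0.053.
This is the posterior mode — the MAP estimate.

0.000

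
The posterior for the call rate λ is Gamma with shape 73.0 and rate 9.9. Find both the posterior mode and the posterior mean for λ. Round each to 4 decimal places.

Mode = (α−1)/β = 72.0/9.9 = 7.2727.
Mean = α/β = 73.0/9.9 = 7.3737.
The mean is pulled above the mode by the posterior's right skew.

λ_MAP = 7.2727, E[λ|data] = 7.3737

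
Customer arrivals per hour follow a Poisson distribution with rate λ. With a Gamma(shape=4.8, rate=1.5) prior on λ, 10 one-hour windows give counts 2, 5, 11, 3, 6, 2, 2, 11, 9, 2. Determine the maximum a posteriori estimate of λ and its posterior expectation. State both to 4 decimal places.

MAP: 4.9391. Posterior mean: 5.0261.

Σ counts = 53. Posterior: Gamma(shape = 4.8+53 = 57.8, rate = 1.5+10 = 11.5).
Mode = (α−1)/β = 56.8/11.5 = 4.9391.
Mean = α/β = 57.8/11.5 = 5.0261.
The mean is pulled above the mode by the posterior's right skew.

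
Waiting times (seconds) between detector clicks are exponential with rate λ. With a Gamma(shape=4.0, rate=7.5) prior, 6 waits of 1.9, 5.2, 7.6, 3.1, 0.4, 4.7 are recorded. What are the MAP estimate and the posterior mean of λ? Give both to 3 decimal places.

Σ times = 22.9. Posterior: Gamma(shape = 4.0+6 = 10.0, rate = 7.5+22.9 = 30.4).
Mode = (α−1)/β = 9.0/30.4 = 0.296.
Mean = α/β = 10.0/30.4 = 0.329.
The mean is pulled above the mode by the posterior's right skew.

MAP = 0.296; posterior mean = 0.329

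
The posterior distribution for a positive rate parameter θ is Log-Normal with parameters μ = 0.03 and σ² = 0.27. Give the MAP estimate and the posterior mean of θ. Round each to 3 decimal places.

Mode = exp(μ − σ²) = exp(-0.24) = 0.787.
Mean = exp(μ + σ²/2) = exp(0.165) = 1.179.
The mean is pulled above the mode by the posterior's right skew.

MAP estimate = 0.787, posterior mean = 1.179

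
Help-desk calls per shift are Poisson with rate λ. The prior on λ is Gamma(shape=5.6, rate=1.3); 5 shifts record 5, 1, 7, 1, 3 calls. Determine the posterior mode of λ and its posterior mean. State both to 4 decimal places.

posterior mode = 3.4286, posterior mean = 3.5873

Σ counts = 17. Posterior: Gamma(shape = 5.6+17 = 22.6, rate = 1.3+5 = 6.3).
Mode = (α−1)/β = 21.6/6.3 = 3.4286.
Mean = α/β = 22.6/6.3 = 3.5873.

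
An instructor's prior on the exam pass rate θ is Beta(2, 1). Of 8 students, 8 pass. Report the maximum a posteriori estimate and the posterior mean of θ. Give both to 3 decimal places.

Posterior: Beta(2+8, 1+0) = Beta(10, 1).
Since β = 1 ≤ 1 and α > 1, the Beta density is monotone increasing on [0,1]; the mode is at 1.
Mean = 10/(10+1) = 0.909.

θ_MAP = 1.000, E[θ|data] = 0.909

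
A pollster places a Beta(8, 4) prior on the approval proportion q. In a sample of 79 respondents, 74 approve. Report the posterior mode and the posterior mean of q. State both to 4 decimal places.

MAP = 0.9101, posterior mean = 0.9011

Posterior: Beta(8+74, 4+5) = Beta(82, 9).
Mode = (82−1)/(82+9−2) = 81/89 = 0.9101.
Mean = 82/(82+9) = 82/91 = 0.9011.
Mode > mean: the posterior has a left tail.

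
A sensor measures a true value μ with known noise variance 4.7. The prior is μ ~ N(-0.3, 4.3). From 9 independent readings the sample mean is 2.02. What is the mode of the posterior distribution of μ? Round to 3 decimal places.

Posterior for μ is Normal. Precision-weighted mean: (1/4.3·-0.3 + 9/4.7·2.02) / (1/4.3 + 9/4.7) = 1.769.
A Normal posterior is symmetric, so mode = mean.
This is the posterior mode — the MAP estimate.

1.769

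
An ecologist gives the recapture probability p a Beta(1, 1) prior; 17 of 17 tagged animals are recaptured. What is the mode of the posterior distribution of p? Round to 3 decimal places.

Posterior: Beta(1+17, 1+0) = Beta(18, 1).
Since β = 1 ≤ 1 and α > 1, the Beta density is monotone increasing on [0,1]; the mode is at 1.
Mean = 18/(18+1) = 0.947.
This is the posterior mode — the MAP estimate.

1.000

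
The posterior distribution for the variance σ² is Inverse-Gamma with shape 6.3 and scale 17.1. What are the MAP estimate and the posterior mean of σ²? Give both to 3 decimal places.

Mode = β/(α+1) = 17.1/7.3 = 2.342.
Mean = β/(α−1) = 17.1/5.3 = 3.226.

σ²_MAP = 2.342, E[σ²|data] = 3.226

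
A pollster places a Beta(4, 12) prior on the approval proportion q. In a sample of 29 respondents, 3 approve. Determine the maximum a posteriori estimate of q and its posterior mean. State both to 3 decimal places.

MAP = 0.140; posterior mean = 0.156

Posterior: Beta(4+3, 12+26) = Beta(7, 38).
Mode = (7−1)/(7+38−2) = 6/43 = 0.140.
Mean = 7/(7+38) = 7/45 = 0.156.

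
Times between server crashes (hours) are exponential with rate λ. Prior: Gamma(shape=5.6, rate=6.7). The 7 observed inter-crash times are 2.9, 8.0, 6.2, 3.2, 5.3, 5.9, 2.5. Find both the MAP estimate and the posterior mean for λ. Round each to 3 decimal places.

MAP = 0.285, posterior mean = 0.310

Σ times = 34.0. Posterior: Gamma(shape = 5.6+7 = 12.6, rate = 6.7+34.0 = 40.7).
Mode = (α−1)/β = 11.6/40.7 = 0.285.
Mean = α/β = 12.6/40.7 = 0.310.
The posterior is right-skewed, so the mean exceeds the mode.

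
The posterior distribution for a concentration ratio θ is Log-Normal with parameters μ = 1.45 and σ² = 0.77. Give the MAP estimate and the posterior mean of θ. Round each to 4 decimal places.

Mode = exp(μ − σ²) = exp(0.68) = 1.9739.
Mean = exp(μ + σ²/2) = exp(1.835) = 6.2651.

MAP estimate = 1.9739, posterior mean = 6.2651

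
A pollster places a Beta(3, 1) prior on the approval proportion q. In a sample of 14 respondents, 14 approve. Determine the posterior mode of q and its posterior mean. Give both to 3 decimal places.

q_MAP = 1.000, E[q|data] = 0.944

Posterior: Beta(3+14, 1+0) = Beta(17, 1).
Since β = 1 ≤ 1 and α > 1, the Beta density is monotone increasing on [0,1]; the mode is at 1.
Mean = 17/(17+1) = 0.944.
The mean is pulled below the mode by the posterior's left skew.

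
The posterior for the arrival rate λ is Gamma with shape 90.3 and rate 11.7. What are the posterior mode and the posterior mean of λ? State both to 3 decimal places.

MAP = 7.632, posterior mean = 7.718

Mode = (α−1)/β = 89.3/11.7 = 7.632.
Mean = α/β = 90.3/11.7 = 7.718.
Right-skewed posterior ⇒ mode < mean.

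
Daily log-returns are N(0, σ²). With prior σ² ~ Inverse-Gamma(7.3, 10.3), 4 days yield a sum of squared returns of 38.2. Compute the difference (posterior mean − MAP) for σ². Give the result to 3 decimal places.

0.688

Posterior: Inverse-Gamma(shape = 7.3+4/2 = 9.3, scale = 10.3+38.2/2 = 29.4).
Mode = β/(α+1) = 29.4/10.3 = 2.854.
Mean = β/(α−1) = 29.4/8.3 = 3.542.
Difference = 3.542 − 2.854 = 0.688.
The posterior is right-skewed, so the mean exceeds the mode.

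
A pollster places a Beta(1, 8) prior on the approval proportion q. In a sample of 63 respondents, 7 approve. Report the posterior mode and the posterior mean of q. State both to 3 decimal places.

MAP = 0.100; posterior mean = 0.111

Posterior: Beta(1+7, 8+56) = Beta(8, 64).
Mode = (8−1)/(8+64−2) = 7/70 = 0.100.
Mean = 8/(8+64) = 8/72 = 0.111.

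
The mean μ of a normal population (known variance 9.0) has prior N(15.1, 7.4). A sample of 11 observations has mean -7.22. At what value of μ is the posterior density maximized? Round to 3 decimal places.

Posterior for μ is Normal. Precision-weighted mean: (1/7.4·15.1 + 11/9.0·-7.22) / (1/7.4 + 11/9.0) = -4.998.
A Normal posterior is symmetric, so mode = mean.
This is the posterior mode — the MAP estimate.

-4.998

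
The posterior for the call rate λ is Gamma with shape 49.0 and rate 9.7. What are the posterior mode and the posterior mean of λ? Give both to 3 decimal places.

λ_MAP = 4.948, E[λ|data] = 5.052

Mode = (α−1)/β = 48.0/9.7 = 4.948.
Mean = α/β = 49.0/9.7 = 5.052.
Mean > mode: the posterior has a right tail.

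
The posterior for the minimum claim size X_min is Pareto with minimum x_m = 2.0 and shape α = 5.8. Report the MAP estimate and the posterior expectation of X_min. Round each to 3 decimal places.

The Pareto density is strictly decreasing on [x_m, ∞), so the mode is x_m = 2.000.
Mean = α·x_m/(α−1) = 5.8·2.0/4.8 = 2.417.

MAP = 2.000; posterior mean = 2.417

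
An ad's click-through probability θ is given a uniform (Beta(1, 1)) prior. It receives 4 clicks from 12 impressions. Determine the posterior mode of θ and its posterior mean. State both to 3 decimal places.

θ_MAP = 0.333, E[θ|data] = 0.357

Posterior: Beta(1+4, 1+8) = Beta(5, 9).
Mode = (5−1)/(5+9−2) = 4/12 = 0.333.
Mean = 5/(5+9) = 5/14 = 0.357.
Mean > mode: the posterior has a right tail.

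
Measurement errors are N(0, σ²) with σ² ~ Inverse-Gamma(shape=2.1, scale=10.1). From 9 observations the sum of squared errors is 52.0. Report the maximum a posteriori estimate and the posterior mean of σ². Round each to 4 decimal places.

MAP = 4.7500; posterior mean = 6.4464

Posterior: Inverse-Gamma(shape = 2.1+9/2 = 6.6, scale = 10.1+52.0/2 = 36.1).
Mode = β/(α+1) = 36.1/7.6 = 4.7500.
Mean = β/(α−1) = 36.1/5.6 = 6.4464.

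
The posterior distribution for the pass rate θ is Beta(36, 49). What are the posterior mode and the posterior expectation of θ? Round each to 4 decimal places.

Mode = (36−1)/(36+49−2) = 35/83 = 0.4217.
Mean = 36/(36+49) = 36/85 = 0.4235.

MAP = 0.4217, posterior mean = 0.4235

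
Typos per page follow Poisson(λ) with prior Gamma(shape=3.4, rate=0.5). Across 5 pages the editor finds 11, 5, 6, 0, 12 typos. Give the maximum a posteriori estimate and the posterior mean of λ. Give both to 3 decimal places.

MAP = 6.618; posterior mean = 6.800

Σ counts = 34. Posterior: Gamma(shape = 3.4+34 = 37.4, rate = 0.5+5 = 5.5).
Mode = (α−1)/β = 36.4/5.5 = 6.618.
Mean = α/β = 37.4/5.5 = 6.800.
The mean is pulled above the mode by the posterior's right skew.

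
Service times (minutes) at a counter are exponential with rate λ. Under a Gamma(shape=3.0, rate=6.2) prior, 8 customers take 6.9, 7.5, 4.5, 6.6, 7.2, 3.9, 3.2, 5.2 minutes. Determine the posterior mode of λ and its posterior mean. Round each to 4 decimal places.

MAP = 0.1953; posterior mean = 0.2148

Σ times = 45.0. Posterior: Gamma(shape = 3.0+8 = 11.0, rate = 6.2+45.0 = 51.2).
Mode = (α−1)/β = 10.0/51.2 = 0.1953.
Mean = α/β = 11.0/51.2 = 0.2148.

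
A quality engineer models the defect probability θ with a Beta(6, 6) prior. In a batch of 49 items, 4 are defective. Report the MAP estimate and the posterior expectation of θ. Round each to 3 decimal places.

Posterior: Beta(6+4, 6+45) = Beta(10, 51).
Mode = (10−1)/(10+51−2) = 9/59 = 0.153.
Mean = 10/(10+51) = 10/61 = 0.164.

MAP: 0.153. Posterior mean: 0.164.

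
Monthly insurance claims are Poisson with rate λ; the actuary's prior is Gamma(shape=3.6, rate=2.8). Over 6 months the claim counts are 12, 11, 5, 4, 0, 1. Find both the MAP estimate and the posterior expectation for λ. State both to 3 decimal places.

Σ counts = 33. Posterior: Gamma(shape = 3.6+33 = 36.6, rate = 2.8+6 = 8.8).
Mode = (α−1)/β = 35.6/8.8 = 4.045.
Mean = α/β = 36.6/8.8 = 4.159.
The posterior is right-skewed, so the mean exceeds the mode.

MAP = 4.045; posterior mean = 4.159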